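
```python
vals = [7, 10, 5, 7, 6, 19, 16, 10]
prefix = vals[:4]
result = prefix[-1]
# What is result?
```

vals has length 8. The slice vals[:4] selects indices [0, 1, 2, 3] (0->7, 1->10, 2->5, 3->7), giving [7, 10, 5, 7]. So prefix = [7, 10, 5, 7]. Then prefix[-1] = 7.

7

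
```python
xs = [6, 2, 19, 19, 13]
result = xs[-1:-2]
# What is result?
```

xs has length 5. The slice xs[-1:-2] resolves to an empty index range, so the result is [].

[]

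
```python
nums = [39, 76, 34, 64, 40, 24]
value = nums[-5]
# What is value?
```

nums has length 6. Negative index -5 maps to positive index 6 + (-5) = 1. nums[1] = 76.

76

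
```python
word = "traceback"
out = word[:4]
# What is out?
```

word has length 9. The slice word[:4] selects indices [0, 1, 2, 3] (0->'t', 1->'r', 2->'a', 3->'c'), giving 'trac'.

'trac'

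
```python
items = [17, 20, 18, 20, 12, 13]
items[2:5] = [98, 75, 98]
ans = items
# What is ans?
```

items starts as [17, 20, 18, 20, 12, 13] (length 6). The slice items[2:5] covers indices [2, 3, 4] with values [18, 20, 12]. Replacing that slice with [98, 75, 98] (same length) produces [17, 20, 98, 75, 98, 13].

[17, 20, 98, 75, 98, 13]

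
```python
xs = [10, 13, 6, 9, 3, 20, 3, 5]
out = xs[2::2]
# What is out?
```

xs has length 8. The slice xs[2::2] selects indices [2, 4, 6] (2->6, 4->3, 6->3), giving [6, 3, 3].

[6, 3, 3]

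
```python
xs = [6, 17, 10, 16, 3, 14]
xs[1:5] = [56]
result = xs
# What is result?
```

xs starts as [6, 17, 10, 16, 3, 14] (length 6). The slice xs[1:5] covers indices [1, 2, 3, 4] with values [17, 10, 16, 3]. Replacing that slice with [56] (different length) produces [6, 56, 14].

[6, 56, 14]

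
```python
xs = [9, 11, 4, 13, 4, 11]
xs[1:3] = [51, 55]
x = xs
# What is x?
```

xs starts as [9, 11, 4, 13, 4, 11] (length 6). The slice xs[1:3] covers indices [1, 2] with values [11, 4]. Replacing that slice with [51, 55] (same length) produces [9, 51, 55, 13, 4, 11].

[9, 51, 55, 13, 4, 11]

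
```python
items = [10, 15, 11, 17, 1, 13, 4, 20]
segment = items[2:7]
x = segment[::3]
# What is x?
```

items has length 8. The slice items[2:7] selects indices [2, 3, 4, 5, 6] (2->11, 3->17, 4->1, 5->13, 6->4), giving [11, 17, 1, 13, 4]. So segment = [11, 17, 1, 13, 4]. segment has length 5. The slice segment[::3] selects indices [0, 3] (0->11, 3->13), giving [11, 13].

[11, 13]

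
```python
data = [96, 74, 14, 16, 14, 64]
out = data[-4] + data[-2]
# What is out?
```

data has length 6. Negative index -4 maps to positive index 6 + (-4) = 2. data[2] = 14.
data has length 6. Negative index -2 maps to positive index 6 + (-2) = 4. data[4] = 14.
Sum: 14 + 14 = 28.

28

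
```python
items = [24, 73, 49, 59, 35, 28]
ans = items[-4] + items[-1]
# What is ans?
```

items has length 6. Negative index -4 maps to positive index 6 + (-4) = 2. items[2] = 49.
items has length 6. Negative index -1 maps to positive index 6 + (-1) = 5. items[5] = 28.
Sum: 49 + 28 = 77.

77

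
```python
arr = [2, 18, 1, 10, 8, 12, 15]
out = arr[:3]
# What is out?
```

arr has length 7. The slice arr[:3] selects indices [0, 1, 2] (0->2, 1->18, 2->1), giving [2, 18, 1].

[2, 18, 1]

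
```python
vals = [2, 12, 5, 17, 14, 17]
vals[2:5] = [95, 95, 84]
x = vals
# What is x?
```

vals starts as [2, 12, 5, 17, 14, 17] (length 6). The slice vals[2:5] covers indices [2, 3, 4] with values [5, 17, 14]. Replacing that slice with [95, 95, 84] (same length) produces [2, 12, 95, 95, 84, 17].

[2, 12, 95, 95, 84, 17]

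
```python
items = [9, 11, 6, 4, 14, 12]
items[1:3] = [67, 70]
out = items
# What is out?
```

items starts as [9, 11, 6, 4, 14, 12] (length 6). The slice items[1:3] covers indices [1, 2] with values [11, 6]. Replacing that slice with [67, 70] (same length) produces [9, 67, 70, 4, 14, 12].

[9, 67, 70, 4, 14, 12]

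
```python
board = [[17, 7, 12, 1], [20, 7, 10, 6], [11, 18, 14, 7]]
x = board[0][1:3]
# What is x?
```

board[0] = [17, 7, 12, 1]. board[0] has length 4. The slice board[0][1:3] selects indices [1, 2] (1->7, 2->12), giving [7, 12].

[7, 12]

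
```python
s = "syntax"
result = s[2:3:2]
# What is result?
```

s has length 6. The slice s[2:3:2] selects indices [2] (2->'n'), giving 'n'.

'n'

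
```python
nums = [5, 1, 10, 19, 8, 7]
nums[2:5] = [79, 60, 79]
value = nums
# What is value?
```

nums starts as [5, 1, 10, 19, 8, 7] (length 6). The slice nums[2:5] covers indices [2, 3, 4] with values [10, 19, 8]. Replacing that slice with [79, 60, 79] (same length) produces [5, 1, 79, 60, 79, 7].

[5, 1, 79, 60, 79, 7]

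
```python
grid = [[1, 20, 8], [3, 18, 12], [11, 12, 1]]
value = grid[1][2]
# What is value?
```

grid[1] = [3, 18, 12]. Taking column 2 of that row yields 12.

12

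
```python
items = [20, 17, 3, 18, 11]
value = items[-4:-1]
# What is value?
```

items has length 5. The slice items[-4:-1] selects indices [1, 2, 3] (1->17, 2->3, 3->18), giving [17, 3, 18].

[17, 3, 18]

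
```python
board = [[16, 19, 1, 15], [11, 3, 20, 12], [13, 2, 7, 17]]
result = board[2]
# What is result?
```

board has 3 rows. Row 2 is [13, 2, 7, 17].

[13, 2, 7, 17]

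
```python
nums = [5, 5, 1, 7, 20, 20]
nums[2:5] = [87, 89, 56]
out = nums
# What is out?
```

nums starts as [5, 5, 1, 7, 20, 20] (length 6). The slice nums[2:5] covers indices [2, 3, 4] with values [1, 7, 20]. Replacing that slice with [87, 89, 56] (same length) produces [5, 5, 87, 89, 56, 20].

[5, 5, 87, 89, 56, 20]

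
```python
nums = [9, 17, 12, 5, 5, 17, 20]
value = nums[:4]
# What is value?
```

nums has length 7. The slice nums[:4] selects indices [0, 1, 2, 3] (0->9, 1->17, 2->12, 3->5), giving [9, 17, 12, 5].

[9, 17, 12, 5]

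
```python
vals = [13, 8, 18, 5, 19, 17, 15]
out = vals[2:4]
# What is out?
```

vals has length 7. The slice vals[2:4] selects indices [2, 3] (2->18, 3->5), giving [18, 5].

[18, 5]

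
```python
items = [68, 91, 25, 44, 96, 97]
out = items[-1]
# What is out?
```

items has length 6. Negative index -1 maps to positive index 6 + (-1) = 5. items[5] = 97.

97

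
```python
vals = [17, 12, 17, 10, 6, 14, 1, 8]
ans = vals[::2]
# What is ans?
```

vals has length 8. The slice vals[::2] selects indices [0, 2, 4, 6] (0->17, 2->17, 4->6, 6->1), giving [17, 17, 6, 1].

[17, 17, 6, 1]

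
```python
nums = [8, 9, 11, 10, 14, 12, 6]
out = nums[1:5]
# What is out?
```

nums has length 7. The slice nums[1:5] selects indices [1, 2, 3, 4] (1->9, 2->11, 3->10, 4->14), giving [9, 11, 10, 14].

[9, 11, 10, 14]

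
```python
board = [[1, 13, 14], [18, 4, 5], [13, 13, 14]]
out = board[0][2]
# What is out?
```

board[0] = [1, 13, 14]. Taking column 2 of that row yields 14.

14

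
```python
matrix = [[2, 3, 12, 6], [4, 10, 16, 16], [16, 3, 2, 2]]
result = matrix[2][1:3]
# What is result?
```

matrix[2] = [16, 3, 2, 2]. matrix[2] has length 4. The slice matrix[2][1:3] selects indices [1, 2] (1->3, 2->2), giving [3, 2].

[3, 2]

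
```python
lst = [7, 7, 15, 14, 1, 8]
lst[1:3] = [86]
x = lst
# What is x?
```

lst starts as [7, 7, 15, 14, 1, 8] (length 6). The slice lst[1:3] covers indices [1, 2] with values [7, 15]. Replacing that slice with [86] (different length) produces [7, 86, 14, 1, 8].

[7, 86, 14, 1, 8]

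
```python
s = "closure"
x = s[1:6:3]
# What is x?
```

s has length 7. The slice s[1:6:3] selects indices [1, 4] (1->'l', 4->'u'), giving 'lu'.

'lu'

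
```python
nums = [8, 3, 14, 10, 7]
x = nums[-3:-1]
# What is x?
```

nums has length 5. The slice nums[-3:-1] selects indices [2, 3] (2->14, 3->10), giving [14, 10].

[14, 10]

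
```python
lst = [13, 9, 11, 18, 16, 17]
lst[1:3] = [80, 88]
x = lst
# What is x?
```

lst starts as [13, 9, 11, 18, 16, 17] (length 6). The slice lst[1:3] covers indices [1, 2] with values [9, 11]. Replacing that slice with [80, 88] (same length) produces [13, 80, 88, 18, 16, 17].

[13, 80, 88, 18, 16, 17]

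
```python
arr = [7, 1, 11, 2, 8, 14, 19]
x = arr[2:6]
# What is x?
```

arr has length 7. The slice arr[2:6] selects indices [2, 3, 4, 5] (2->11, 3->2, 4->8, 5->14), giving [11, 2, 8, 14].

[11, 2, 8, 14]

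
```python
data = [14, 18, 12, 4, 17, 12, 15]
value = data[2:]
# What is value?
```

data has length 7. The slice data[2:] selects indices [2, 3, 4, 5, 6] (2->12, 3->4, 4->17, 5->12, 6->15), giving [12, 4, 17, 12, 15].

[12, 4, 17, 12, 15]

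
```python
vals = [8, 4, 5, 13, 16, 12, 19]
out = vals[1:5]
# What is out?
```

vals has length 7. The slice vals[1:5] selects indices [1, 2, 3, 4] (1->4, 2->5, 3->13, 4->16), giving [4, 5, 13, 16].

[4, 5, 13, 16]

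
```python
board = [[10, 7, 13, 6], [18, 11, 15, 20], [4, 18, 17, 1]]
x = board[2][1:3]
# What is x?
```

board[2] = [4, 18, 17, 1]. board[2] has length 4. The slice board[2][1:3] selects indices [1, 2] (1->18, 2->17), giving [18, 17].

[18, 17]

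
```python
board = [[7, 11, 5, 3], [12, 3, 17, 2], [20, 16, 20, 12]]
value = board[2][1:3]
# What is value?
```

board[2] = [20, 16, 20, 12]. board[2] has length 4. The slice board[2][1:3] selects indices [1, 2] (1->16, 2->20), giving [16, 20].

[16, 20]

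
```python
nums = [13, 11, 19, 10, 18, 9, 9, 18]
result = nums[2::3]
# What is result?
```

nums has length 8. The slice nums[2::3] selects indices [2, 5] (2->19, 5->9), giving [19, 9].

[19, 9]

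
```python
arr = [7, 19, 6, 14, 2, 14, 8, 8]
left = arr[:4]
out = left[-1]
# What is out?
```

arr has length 8. The slice arr[:4] selects indices [0, 1, 2, 3] (0->7, 1->19, 2->6, 3->14), giving [7, 19, 6, 14]. So left = [7, 19, 6, 14]. Then left[-1] = 14.

14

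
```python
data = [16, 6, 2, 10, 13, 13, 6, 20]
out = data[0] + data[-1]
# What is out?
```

data has length 8. data[0] = 16.
data has length 8. Negative index -1 maps to positive index 8 + (-1) = 7. data[7] = 20.
Sum: 16 + 20 = 36.

36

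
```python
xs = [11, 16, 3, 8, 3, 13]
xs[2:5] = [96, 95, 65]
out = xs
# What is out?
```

xs starts as [11, 16, 3, 8, 3, 13] (length 6). The slice xs[2:5] covers indices [2, 3, 4] with values [3, 8, 3]. Replacing that slice with [96, 95, 65] (same length) produces [11, 16, 96, 95, 65, 13].

[11, 16, 96, 95, 65, 13]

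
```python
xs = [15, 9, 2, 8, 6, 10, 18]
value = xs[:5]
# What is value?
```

xs has length 7. The slice xs[:5] selects indices [0, 1, 2, 3, 4] (0->15, 1->9, 2->2, 3->8, 4->6), giving [15, 9, 2, 8, 6].

[15, 9, 2, 8, 6]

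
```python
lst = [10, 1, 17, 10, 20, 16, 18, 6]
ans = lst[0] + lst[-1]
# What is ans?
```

lst has length 8. lst[0] = 10.
lst has length 8. Negative index -1 maps to positive index 8 + (-1) = 7. lst[7] = 6.
Sum: 10 + 6 = 16.

16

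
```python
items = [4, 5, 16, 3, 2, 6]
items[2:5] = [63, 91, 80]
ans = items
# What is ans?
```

items starts as [4, 5, 16, 3, 2, 6] (length 6). The slice items[2:5] covers indices [2, 3, 4] with values [16, 3, 2]. Replacing that slice with [63, 91, 80] (same length) produces [4, 5, 63, 91, 80, 6].

[4, 5, 63, 91, 80, 6]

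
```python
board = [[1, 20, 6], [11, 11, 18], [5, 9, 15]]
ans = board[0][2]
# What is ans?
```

board[0] = [1, 20, 6]. Taking column 2 of that row yields 6.

6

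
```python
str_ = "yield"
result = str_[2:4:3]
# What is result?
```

str_ has length 5. The slice str_[2:4:3] selects indices [2] (2->'e'), giving 'e'.

'e'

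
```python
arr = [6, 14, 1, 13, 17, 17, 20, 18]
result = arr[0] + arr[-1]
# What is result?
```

arr has length 8. arr[0] = 6.
arr has length 8. Negative index -1 maps to positive index 8 + (-1) = 7. arr[7] = 18.
Sum: 6 + 18 = 24.

24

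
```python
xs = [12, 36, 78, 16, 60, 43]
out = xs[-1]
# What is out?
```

xs has length 6. Negative index -1 maps to positive index 6 + (-1) = 5. xs[5] = 43.

43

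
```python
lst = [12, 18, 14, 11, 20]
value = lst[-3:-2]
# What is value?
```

lst has length 5. The slice lst[-3:-2] selects indices [2] (2->14), giving [14].

[14]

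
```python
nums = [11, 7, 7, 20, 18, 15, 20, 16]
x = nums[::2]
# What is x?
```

nums has length 8. The slice nums[::2] selects indices [0, 2, 4, 6] (0->11, 2->7, 4->18, 6->20), giving [11, 7, 18, 20].

[11, 7, 18, 20]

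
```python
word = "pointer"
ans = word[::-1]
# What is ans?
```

word has length 7. The slice word[::-1] selects indices [6, 5, 4, 3, 2, 1, 0] (6->'r', 5->'e', 4->'t', 3->'n', 2->'i', 1->'o', 0->'p'), giving 'retniop'.

'retniop'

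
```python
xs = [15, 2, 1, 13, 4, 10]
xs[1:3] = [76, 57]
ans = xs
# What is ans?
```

xs starts as [15, 2, 1, 13, 4, 10] (length 6). The slice xs[1:3] covers indices [1, 2] with values [2, 1]. Replacing that slice with [76, 57] (same length) produces [15, 76, 57, 13, 4, 10].

[15, 76, 57, 13, 4, 10]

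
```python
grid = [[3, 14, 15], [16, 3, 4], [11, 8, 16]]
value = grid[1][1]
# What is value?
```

grid[1] = [16, 3, 4]. Taking column 1 of that row yields 3.

3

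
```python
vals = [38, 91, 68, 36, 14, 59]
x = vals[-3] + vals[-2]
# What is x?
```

vals has length 6. Negative index -3 maps to positive index 6 + (-3) = 3. vals[3] = 36.
vals has length 6. Negative index -2 maps to positive index 6 + (-2) = 4. vals[4] = 14.
Sum: 36 + 14 = 50.

50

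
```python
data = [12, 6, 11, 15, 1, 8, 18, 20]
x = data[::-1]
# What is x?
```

data has length 8. The slice data[::-1] selects indices [7, 6, 5, 4, 3, 2, 1, 0] (7->20, 6->18, 5->8, 4->1, 3->15, 2->11, 1->6, 0->12), giving [20, 18, 8, 1, 15, 11, 6, 12].

[20, 18, 8, 1, 15, 11, 6, 12]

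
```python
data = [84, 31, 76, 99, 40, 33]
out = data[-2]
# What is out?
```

data has length 6. Negative index -2 maps to positive index 6 + (-2) = 4. data[4] = 40.

40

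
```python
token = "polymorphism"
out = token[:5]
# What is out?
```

token has length 12. The slice token[:5] selects indices [0, 1, 2, 3, 4] (0->'p', 1->'o', 2->'l', 3->'y', 4->'m'), giving 'polym'.

'polym'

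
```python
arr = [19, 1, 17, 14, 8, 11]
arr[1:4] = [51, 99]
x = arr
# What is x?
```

arr starts as [19, 1, 17, 14, 8, 11] (length 6). The slice arr[1:4] covers indices [1, 2, 3] with values [1, 17, 14]. Replacing that slice with [51, 99] (different length) produces [19, 51, 99, 8, 11].

[19, 51, 99, 8, 11]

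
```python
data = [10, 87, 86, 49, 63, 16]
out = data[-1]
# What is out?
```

data has length 6. Negative index -1 maps to positive index 6 + (-1) = 5. data[5] = 16.

16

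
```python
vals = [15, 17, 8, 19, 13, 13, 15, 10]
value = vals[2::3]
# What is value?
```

vals has length 8. The slice vals[2::3] selects indices [2, 5] (2->8, 5->13), giving [8, 13].

[8, 13]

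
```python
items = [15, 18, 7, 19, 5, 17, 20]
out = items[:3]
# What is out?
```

items has length 7. The slice items[:3] selects indices [0, 1, 2] (0->15, 1->18, 2->7), giving [15, 18, 7].

[15, 18, 7]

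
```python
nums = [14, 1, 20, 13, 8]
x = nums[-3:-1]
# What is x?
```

nums has length 5. The slice nums[-3:-1] selects indices [2, 3] (2->20, 3->13), giving [20, 13].

[20, 13]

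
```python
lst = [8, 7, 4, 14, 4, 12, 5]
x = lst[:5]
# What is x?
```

lst has length 7. The slice lst[:5] selects indices [0, 1, 2, 3, 4] (0->8, 1->7, 2->4, 3->14, 4->4), giving [8, 7, 4, 14, 4].

[8, 7, 4, 14, 4]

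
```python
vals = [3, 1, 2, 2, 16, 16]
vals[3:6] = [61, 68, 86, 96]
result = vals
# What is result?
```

vals starts as [3, 1, 2, 2, 16, 16] (length 6). The slice vals[3:6] covers indices [3, 4, 5] with values [2, 16, 16]. Replacing that slice with [61, 68, 86, 96] (different length) produces [3, 1, 2, 61, 68, 86, 96].

[3, 1, 2, 61, 68, 86, 96]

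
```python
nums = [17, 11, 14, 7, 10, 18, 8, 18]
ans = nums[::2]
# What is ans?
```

nums has length 8. The slice nums[::2] selects indices [0, 2, 4, 6] (0->17, 2->14, 4->10, 6->8), giving [17, 14, 10, 8].

[17, 14, 10, 8]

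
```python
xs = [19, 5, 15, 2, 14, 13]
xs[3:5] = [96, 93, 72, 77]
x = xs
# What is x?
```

xs starts as [19, 5, 15, 2, 14, 13] (length 6). The slice xs[3:5] covers indices [3, 4] with values [2, 14]. Replacing that slice with [96, 93, 72, 77] (different length) produces [19, 5, 15, 96, 93, 72, 77, 13].

[19, 5, 15, 96, 93, 72, 77, 13]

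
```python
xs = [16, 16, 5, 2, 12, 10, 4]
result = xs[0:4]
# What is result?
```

xs has length 7. The slice xs[0:4] selects indices [0, 1, 2, 3] (0->16, 1->16, 2->5, 3->2), giving [16, 16, 5, 2].

[16, 16, 5, 2]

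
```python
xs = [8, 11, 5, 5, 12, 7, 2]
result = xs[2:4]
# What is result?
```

xs has length 7. The slice xs[2:4] selects indices [2, 3] (2->5, 3->5), giving [5, 5].

[5, 5]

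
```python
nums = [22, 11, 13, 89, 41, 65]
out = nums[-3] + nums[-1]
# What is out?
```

nums has length 6. Negative index -3 maps to positive index 6 + (-3) = 3. nums[3] = 89.
nums has length 6. Negative index -1 maps to positive index 6 + (-1) = 5. nums[5] = 65.
Sum: 89 + 65 = 154.

154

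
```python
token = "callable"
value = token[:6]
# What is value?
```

token has length 8. The slice token[:6] selects indices [0, 1, 2, 3, 4, 5] (0->'c', 1->'a', 2->'l', 3->'l', 4->'a', 5->'b'), giving 'callab'.

'callab'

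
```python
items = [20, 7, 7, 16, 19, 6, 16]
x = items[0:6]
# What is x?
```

items has length 7. The slice items[0:6] selects indices [0, 1, 2, 3, 4, 5] (0->20, 1->7, 2->7, 3->16, 4->19, 5->6), giving [20, 7, 7, 16, 19, 6].

[20, 7, 7, 16, 19, 6]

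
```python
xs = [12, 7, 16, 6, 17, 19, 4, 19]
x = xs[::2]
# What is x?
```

xs has length 8. The slice xs[::2] selects indices [0, 2, 4, 6] (0->12, 2->16, 4->17, 6->4), giving [12, 16, 17, 4].

[12, 16, 17, 4]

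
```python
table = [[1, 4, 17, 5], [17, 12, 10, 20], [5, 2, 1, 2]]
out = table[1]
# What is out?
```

table has 3 rows. Row 1 is [17, 12, 10, 20].

[17, 12, 10, 20]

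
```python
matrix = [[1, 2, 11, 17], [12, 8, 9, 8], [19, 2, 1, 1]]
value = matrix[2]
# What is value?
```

matrix has 3 rows. Row 2 is [19, 2, 1, 1].

[19, 2, 1, 1]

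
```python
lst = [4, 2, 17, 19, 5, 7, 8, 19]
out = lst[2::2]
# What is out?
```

lst has length 8. The slice lst[2::2] selects indices [2, 4, 6] (2->17, 4->5, 6->8), giving [17, 5, 8].

[17, 5, 8]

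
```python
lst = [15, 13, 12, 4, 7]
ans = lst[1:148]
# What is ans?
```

lst has length 5. The slice lst[1:148] selects indices [1, 2, 3, 4] (1->13, 2->12, 3->4, 4->7), giving [13, 12, 4, 7].

[13, 12, 4, 7]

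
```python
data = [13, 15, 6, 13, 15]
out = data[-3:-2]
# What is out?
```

data has length 5. The slice data[-3:-2] selects indices [2] (2->6), giving [6].

[6]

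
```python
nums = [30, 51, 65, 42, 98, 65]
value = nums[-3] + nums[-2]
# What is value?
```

nums has length 6. Negative index -3 maps to positive index 6 + (-3) = 3. nums[3] = 42.
nums has length 6. Negative index -2 maps to positive index 6 + (-2) = 4. nums[4] = 98.
Sum: 42 + 98 = 140.

140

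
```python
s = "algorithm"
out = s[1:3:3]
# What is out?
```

s has length 9. The slice s[1:3:3] selects indices [1] (1->'l'), giving 'l'.

'l'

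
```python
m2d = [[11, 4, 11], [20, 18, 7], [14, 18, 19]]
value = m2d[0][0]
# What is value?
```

m2d[0] = [11, 4, 11]. Taking column 0 of that row yields 11.

11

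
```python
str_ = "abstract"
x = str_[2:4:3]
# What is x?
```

str_ has length 8. The slice str_[2:4:3] selects indices [2] (2->'s'), giving 's'.

's'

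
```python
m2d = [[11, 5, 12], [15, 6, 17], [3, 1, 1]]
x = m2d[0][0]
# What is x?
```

m2d[0] = [11, 5, 12]. Taking column 0 of that row yields 11.

11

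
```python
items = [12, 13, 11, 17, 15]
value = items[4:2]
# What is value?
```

items has length 5. The slice items[4:2] resolves to an empty index range, so the result is [].

[]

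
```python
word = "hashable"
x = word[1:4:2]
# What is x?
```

word has length 8. The slice word[1:4:2] selects indices [1, 3] (1->'a', 3->'h'), giving 'ah'.

'ah'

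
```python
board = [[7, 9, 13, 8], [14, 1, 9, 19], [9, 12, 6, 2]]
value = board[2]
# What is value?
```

board has 3 rows. Row 2 is [9, 12, 6, 2].

[9, 12, 6, 2]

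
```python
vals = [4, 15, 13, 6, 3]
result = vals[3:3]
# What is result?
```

vals has length 5. The slice vals[3:3] resolves to an empty index range, so the result is [].

[]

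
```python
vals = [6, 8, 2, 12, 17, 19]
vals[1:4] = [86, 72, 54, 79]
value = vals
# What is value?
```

vals starts as [6, 8, 2, 12, 17, 19] (length 6). The slice vals[1:4] covers indices [1, 2, 3] with values [8, 2, 12]. Replacing that slice with [86, 72, 54, 79] (different length) produces [6, 86, 72, 54, 79, 17, 19].

[6, 86, 72, 54, 79, 17, 19]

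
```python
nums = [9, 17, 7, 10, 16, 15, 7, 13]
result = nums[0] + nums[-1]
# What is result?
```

nums has length 8. nums[0] = 9.
nums has length 8. Negative index -1 maps to positive index 8 + (-1) = 7. nums[7] = 13.
Sum: 9 + 13 = 22.

22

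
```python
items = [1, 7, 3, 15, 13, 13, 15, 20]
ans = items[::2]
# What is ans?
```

items has length 8. The slice items[::2] selects indices [0, 2, 4, 6] (0->1, 2->3, 4->13, 6->15), giving [1, 3, 13, 15].

[1, 3, 13, 15]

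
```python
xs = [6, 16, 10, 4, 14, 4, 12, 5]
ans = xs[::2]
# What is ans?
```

xs has length 8. The slice xs[::2] selects indices [0, 2, 4, 6] (0->6, 2->10, 4->14, 6->12), giving [6, 10, 14, 12].

[6, 10, 14, 12]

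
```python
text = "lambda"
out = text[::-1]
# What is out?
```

text has length 6. The slice text[::-1] selects indices [5, 4, 3, 2, 1, 0] (5->'a', 4->'d', 3->'b', 2->'m', 1->'a', 0->'l'), giving 'adbmal'.

'adbmal'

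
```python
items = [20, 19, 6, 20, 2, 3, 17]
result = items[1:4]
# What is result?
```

items has length 7. The slice items[1:4] selects indices [1, 2, 3] (1->19, 2->6, 3->20), giving [19, 6, 20].

[19, 6, 20]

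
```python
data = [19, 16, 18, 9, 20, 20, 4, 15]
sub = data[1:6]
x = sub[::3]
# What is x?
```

data has length 8. The slice data[1:6] selects indices [1, 2, 3, 4, 5] (1->16, 2->18, 3->9, 4->20, 5->20), giving [16, 18, 9, 20, 20]. So sub = [16, 18, 9, 20, 20]. sub has length 5. The slice sub[::3] selects indices [0, 3] (0->16, 3->20), giving [16, 20].

[16, 20]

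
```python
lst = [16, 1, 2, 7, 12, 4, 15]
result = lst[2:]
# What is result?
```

lst has length 7. The slice lst[2:] selects indices [2, 3, 4, 5, 6] (2->2, 3->7, 4->12, 5->4, 6->15), giving [2, 7, 12, 4, 15].

[2, 7, 12, 4, 15]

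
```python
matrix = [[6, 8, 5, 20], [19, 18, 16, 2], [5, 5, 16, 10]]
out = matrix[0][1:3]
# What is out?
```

matrix[0] = [6, 8, 5, 20]. matrix[0] has length 4. The slice matrix[0][1:3] selects indices [1, 2] (1->8, 2->5), giving [8, 5].

[8, 5]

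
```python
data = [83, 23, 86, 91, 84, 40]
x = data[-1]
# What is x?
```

data has length 6. Negative index -1 maps to positive index 6 + (-1) = 5. data[5] = 40.

40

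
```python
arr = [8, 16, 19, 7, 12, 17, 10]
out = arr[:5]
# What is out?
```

arr has length 7. The slice arr[:5] selects indices [0, 1, 2, 3, 4] (0->8, 1->16, 2->19, 3->7, 4->12), giving [8, 16, 19, 7, 12].

[8, 16, 19, 7, 12]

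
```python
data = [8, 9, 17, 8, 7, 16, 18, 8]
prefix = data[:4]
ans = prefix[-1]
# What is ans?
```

data has length 8. The slice data[:4] selects indices [0, 1, 2, 3] (0->8, 1->9, 2->17, 3->8), giving [8, 9, 17, 8]. So prefix = [8, 9, 17, 8]. Then prefix[-1] = 8.

8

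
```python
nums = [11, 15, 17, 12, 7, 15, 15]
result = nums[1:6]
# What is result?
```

nums has length 7. The slice nums[1:6] selects indices [1, 2, 3, 4, 5] (1->15, 2->17, 3->12, 4->7, 5->15), giving [15, 17, 12, 7, 15].

[15, 17, 12, 7, 15]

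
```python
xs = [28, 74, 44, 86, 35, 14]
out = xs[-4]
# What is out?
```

xs has length 6. Negative index -4 maps to positive index 6 + (-4) = 2. xs[2] = 44.

44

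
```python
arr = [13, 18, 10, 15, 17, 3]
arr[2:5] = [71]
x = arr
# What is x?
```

arr starts as [13, 18, 10, 15, 17, 3] (length 6). The slice arr[2:5] covers indices [2, 3, 4] with values [10, 15, 17]. Replacing that slice with [71] (different length) produces [13, 18, 71, 3].

[13, 18, 71, 3]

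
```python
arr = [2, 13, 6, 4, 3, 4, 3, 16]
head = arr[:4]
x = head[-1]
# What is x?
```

arr has length 8. The slice arr[:4] selects indices [0, 1, 2, 3] (0->2, 1->13, 2->6, 3->4), giving [2, 13, 6, 4]. So head = [2, 13, 6, 4]. Then head[-1] = 4.

4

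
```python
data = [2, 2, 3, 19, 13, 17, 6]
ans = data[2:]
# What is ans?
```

data has length 7. The slice data[2:] selects indices [2, 3, 4, 5, 6] (2->3, 3->19, 4->13, 5->17, 6->6), giving [3, 19, 13, 17, 6].

[3, 19, 13, 17, 6]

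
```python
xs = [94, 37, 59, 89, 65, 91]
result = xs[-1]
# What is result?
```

xs has length 6. Negative index -1 maps to positive index 6 + (-1) = 5. xs[5] = 91.

91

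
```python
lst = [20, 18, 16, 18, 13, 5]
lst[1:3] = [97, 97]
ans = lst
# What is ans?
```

lst starts as [20, 18, 16, 18, 13, 5] (length 6). The slice lst[1:3] covers indices [1, 2] with values [18, 16]. Replacing that slice with [97, 97] (same length) produces [20, 97, 97, 18, 13, 5].

[20, 97, 97, 18, 13, 5]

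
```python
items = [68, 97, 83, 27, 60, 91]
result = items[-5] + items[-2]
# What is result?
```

items has length 6. Negative index -5 maps to positive index 6 + (-5) = 1. items[1] = 97.
items has length 6. Negative index -2 maps to positive index 6 + (-2) = 4. items[4] = 60.
Sum: 97 + 60 = 157.

157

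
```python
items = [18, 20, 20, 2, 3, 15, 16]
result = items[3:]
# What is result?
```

items has length 7. The slice items[3:] selects indices [3, 4, 5, 6] (3->2, 4->3, 5->15, 6->16), giving [2, 3, 15, 16].

[2, 3, 15, 16]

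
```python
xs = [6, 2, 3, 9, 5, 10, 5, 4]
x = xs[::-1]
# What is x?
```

xs has length 8. The slice xs[::-1] selects indices [7, 6, 5, 4, 3, 2, 1, 0] (7->4, 6->5, 5->10, 4->5, 3->9, 2->3, 1->2, 0->6), giving [4, 5, 10, 5, 9, 3, 2, 6].

[4, 5, 10, 5, 9, 3, 2, 6]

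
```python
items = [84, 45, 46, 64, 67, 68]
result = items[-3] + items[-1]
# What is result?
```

items has length 6. Negative index -3 maps to positive index 6 + (-3) = 3. items[3] = 64.
items has length 6. Negative index -1 maps to positive index 6 + (-1) = 5. items[5] = 68.
Sum: 64 + 68 = 132.

132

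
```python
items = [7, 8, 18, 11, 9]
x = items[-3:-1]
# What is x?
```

items has length 5. The slice items[-3:-1] selects indices [2, 3] (2->18, 3->11), giving [18, 11].

[18, 11]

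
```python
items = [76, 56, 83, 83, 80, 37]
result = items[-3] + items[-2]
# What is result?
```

items has length 6. Negative index -3 maps to positive index 6 + (-3) = 3. items[3] = 83.
items has length 6. Negative index -2 maps to positive index 6 + (-2) = 4. items[4] = 80.
Sum: 83 + 80 = 163.

163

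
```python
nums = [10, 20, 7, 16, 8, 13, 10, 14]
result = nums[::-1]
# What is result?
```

nums has length 8. The slice nums[::-1] selects indices [7, 6, 5, 4, 3, 2, 1, 0] (7->14, 6->10, 5->13, 4->8, 3->16, 2->7, 1->20, 0->10), giving [14, 10, 13, 8, 16, 7, 20, 10].

[14, 10, 13, 8, 16, 7, 20, 10]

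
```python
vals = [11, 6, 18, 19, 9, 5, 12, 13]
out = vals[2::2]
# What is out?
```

vals has length 8. The slice vals[2::2] selects indices [2, 4, 6] (2->18, 4->9, 6->12), giving [18, 9, 12].

[18, 9, 12]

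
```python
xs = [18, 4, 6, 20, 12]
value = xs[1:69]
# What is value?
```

xs has length 5. The slice xs[1:69] selects indices [1, 2, 3, 4] (1->4, 2->6, 3->20, 4->12), giving [4, 6, 20, 12].

[4, 6, 20, 12]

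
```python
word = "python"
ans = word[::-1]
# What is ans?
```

word has length 6. The slice word[::-1] selects indices [5, 4, 3, 2, 1, 0] (5->'n', 4->'o', 3->'h', 2->'t', 1->'y', 0->'p'), giving 'nohtyp'.

'nohtyp'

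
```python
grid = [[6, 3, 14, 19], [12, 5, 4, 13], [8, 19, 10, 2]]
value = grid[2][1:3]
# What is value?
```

grid[2] = [8, 19, 10, 2]. grid[2] has length 4. The slice grid[2][1:3] selects indices [1, 2] (1->19, 2->10), giving [19, 10].

[19, 10]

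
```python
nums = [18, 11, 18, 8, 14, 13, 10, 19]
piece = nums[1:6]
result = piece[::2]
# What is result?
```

nums has length 8. The slice nums[1:6] selects indices [1, 2, 3, 4, 5] (1->11, 2->18, 3->8, 4->14, 5->13), giving [11, 18, 8, 14, 13]. So piece = [11, 18, 8, 14, 13]. piece has length 5. The slice piece[::2] selects indices [0, 2, 4] (0->11, 2->8, 4->13), giving [11, 8, 13].

[11, 8, 13]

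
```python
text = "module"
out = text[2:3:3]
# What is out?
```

text has length 6. The slice text[2:3:3] selects indices [2] (2->'d'), giving 'd'.

'd'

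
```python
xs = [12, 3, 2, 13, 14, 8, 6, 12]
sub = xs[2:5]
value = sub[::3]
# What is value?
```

xs has length 8. The slice xs[2:5] selects indices [2, 3, 4] (2->2, 3->13, 4->14), giving [2, 13, 14]. So sub = [2, 13, 14]. sub has length 3. The slice sub[::3] selects indices [0] (0->2), giving [2].

[2]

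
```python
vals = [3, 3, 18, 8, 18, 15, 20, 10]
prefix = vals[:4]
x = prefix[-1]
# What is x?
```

vals has length 8. The slice vals[:4] selects indices [0, 1, 2, 3] (0->3, 1->3, 2->18, 3->8), giving [3, 3, 18, 8]. So prefix = [3, 3, 18, 8]. Then prefix[-1] = 8.

8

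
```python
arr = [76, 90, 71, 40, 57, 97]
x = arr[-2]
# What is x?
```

arr has length 6. Negative index -2 maps to positive index 6 + (-2) = 4. arr[4] = 57.

57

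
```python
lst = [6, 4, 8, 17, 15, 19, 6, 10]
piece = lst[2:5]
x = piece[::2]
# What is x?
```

lst has length 8. The slice lst[2:5] selects indices [2, 3, 4] (2->8, 3->17, 4->15), giving [8, 17, 15]. So piece = [8, 17, 15]. piece has length 3. The slice piece[::2] selects indices [0, 2] (0->8, 2->15), giving [8, 15].

[8, 15]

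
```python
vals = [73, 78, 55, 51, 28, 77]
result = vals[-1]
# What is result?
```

vals has length 6. Negative index -1 maps to positive index 6 + (-1) = 5. vals[5] = 77.

77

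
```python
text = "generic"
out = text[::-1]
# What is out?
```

text has length 7. The slice text[::-1] selects indices [6, 5, 4, 3, 2, 1, 0] (6->'c', 5->'i', 4->'r', 3->'e', 2->'n', 1->'e', 0->'g'), giving 'cireneg'.

'cireneg'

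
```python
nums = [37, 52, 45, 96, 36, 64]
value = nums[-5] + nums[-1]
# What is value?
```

nums has length 6. Negative index -5 maps to positive index 6 + (-5) = 1. nums[1] = 52.
nums has length 6. Negative index -1 maps to positive index 6 + (-1) = 5. nums[5] = 64.
Sum: 52 + 64 = 116.

116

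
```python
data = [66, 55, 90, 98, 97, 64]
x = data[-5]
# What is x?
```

data has length 6. Negative index -5 maps to positive index 6 + (-5) = 1. data[1] = 55.

55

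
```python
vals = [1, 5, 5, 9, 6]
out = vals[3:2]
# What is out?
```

vals has length 5. The slice vals[3:2] resolves to an empty index range, so the result is [].

[]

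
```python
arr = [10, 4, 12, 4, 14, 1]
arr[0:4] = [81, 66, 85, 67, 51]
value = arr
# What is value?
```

arr starts as [10, 4, 12, 4, 14, 1] (length 6). The slice arr[0:4] covers indices [0, 1, 2, 3] with values [10, 4, 12, 4]. Replacing that slice with [81, 66, 85, 67, 51] (different length) produces [81, 66, 85, 67, 51, 14, 1].

[81, 66, 85, 67, 51, 14, 1]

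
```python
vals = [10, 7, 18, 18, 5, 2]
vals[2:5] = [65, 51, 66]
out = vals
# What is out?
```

vals starts as [10, 7, 18, 18, 5, 2] (length 6). The slice vals[2:5] covers indices [2, 3, 4] with values [18, 18, 5]. Replacing that slice with [65, 51, 66] (same length) produces [10, 7, 65, 51, 66, 2].

[10, 7, 65, 51, 66, 2]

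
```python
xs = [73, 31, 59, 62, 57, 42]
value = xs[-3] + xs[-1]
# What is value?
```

xs has length 6. Negative index -3 maps to positive index 6 + (-3) = 3. xs[3] = 62.
xs has length 6. Negative index -1 maps to positive index 6 + (-1) = 5. xs[5] = 42.
Sum: 62 + 42 = 104.

104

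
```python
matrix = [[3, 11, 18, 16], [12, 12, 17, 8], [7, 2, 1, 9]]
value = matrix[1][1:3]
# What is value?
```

matrix[1] = [12, 12, 17, 8]. matrix[1] has length 4. The slice matrix[1][1:3] selects indices [1, 2] (1->12, 2->17), giving [12, 17].

[12, 17]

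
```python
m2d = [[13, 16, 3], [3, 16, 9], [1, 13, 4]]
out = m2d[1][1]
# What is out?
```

m2d[1] = [3, 16, 9]. Taking column 1 of that row yields 16.

16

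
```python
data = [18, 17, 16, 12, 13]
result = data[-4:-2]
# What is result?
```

data has length 5. The slice data[-4:-2] selects indices [1, 2] (1->17, 2->16), giving [17, 16].

[17, 16]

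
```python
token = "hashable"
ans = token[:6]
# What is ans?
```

token has length 8. The slice token[:6] selects indices [0, 1, 2, 3, 4, 5] (0->'h', 1->'a', 2->'s', 3->'h', 4->'a', 5->'b'), giving 'hashab'.

'hashab'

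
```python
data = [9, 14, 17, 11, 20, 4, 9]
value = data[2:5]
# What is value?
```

data has length 7. The slice data[2:5] selects indices [2, 3, 4] (2->17, 3->11, 4->20), giving [17, 11, 20].

[17, 11, 20]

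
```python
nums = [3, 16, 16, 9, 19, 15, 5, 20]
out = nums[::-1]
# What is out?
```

nums has length 8. The slice nums[::-1] selects indices [7, 6, 5, 4, 3, 2, 1, 0] (7->20, 6->5, 5->15, 4->19, 3->9, 2->16, 1->16, 0->3), giving [20, 5, 15, 19, 9, 16, 16, 3].

[20, 5, 15, 19, 9, 16, 16, 3]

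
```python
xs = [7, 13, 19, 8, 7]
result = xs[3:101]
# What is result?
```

xs has length 5. The slice xs[3:101] selects indices [3, 4] (3->8, 4->7), giving [8, 7].

[8, 7]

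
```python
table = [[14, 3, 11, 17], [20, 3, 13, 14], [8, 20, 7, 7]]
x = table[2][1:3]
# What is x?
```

table[2] = [8, 20, 7, 7]. table[2] has length 4. The slice table[2][1:3] selects indices [1, 2] (1->20, 2->7), giving [20, 7].

[20, 7]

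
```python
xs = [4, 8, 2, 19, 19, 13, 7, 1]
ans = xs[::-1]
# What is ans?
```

xs has length 8. The slice xs[::-1] selects indices [7, 6, 5, 4, 3, 2, 1, 0] (7->1, 6->7, 5->13, 4->19, 3->19, 2->2, 1->8, 0->4), giving [1, 7, 13, 19, 19, 2, 8, 4].

[1, 7, 13, 19, 19, 2, 8, 4]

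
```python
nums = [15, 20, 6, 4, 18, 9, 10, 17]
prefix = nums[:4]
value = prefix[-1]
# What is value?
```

nums has length 8. The slice nums[:4] selects indices [0, 1, 2, 3] (0->15, 1->20, 2->6, 3->4), giving [15, 20, 6, 4]. So prefix = [15, 20, 6, 4]. Then prefix[-1] = 4.

4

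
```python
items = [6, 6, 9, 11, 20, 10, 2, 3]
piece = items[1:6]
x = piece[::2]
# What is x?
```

items has length 8. The slice items[1:6] selects indices [1, 2, 3, 4, 5] (1->6, 2->9, 3->11, 4->20, 5->10), giving [6, 9, 11, 20, 10]. So piece = [6, 9, 11, 20, 10]. piece has length 5. The slice piece[::2] selects indices [0, 2, 4] (0->6, 2->11, 4->10), giving [6, 11, 10].

[6, 11, 10]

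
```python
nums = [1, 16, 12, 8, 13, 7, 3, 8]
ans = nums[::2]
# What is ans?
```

nums has length 8. The slice nums[::2] selects indices [0, 2, 4, 6] (0->1, 2->12, 4->13, 6->3), giving [1, 12, 13, 3].

[1, 12, 13, 3]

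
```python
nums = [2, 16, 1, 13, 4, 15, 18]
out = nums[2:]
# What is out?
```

nums has length 7. The slice nums[2:] selects indices [2, 3, 4, 5, 6] (2->1, 3->13, 4->4, 5->15, 6->18), giving [1, 13, 4, 15, 18].

[1, 13, 4, 15, 18]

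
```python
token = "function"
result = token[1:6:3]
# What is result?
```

token has length 8. The slice token[1:6:3] selects indices [1, 4] (1->'u', 4->'t'), giving 'ut'.

'ut'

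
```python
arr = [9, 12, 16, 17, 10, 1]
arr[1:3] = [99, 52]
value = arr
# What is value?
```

arr starts as [9, 12, 16, 17, 10, 1] (length 6). The slice arr[1:3] covers indices [1, 2] with values [12, 16]. Replacing that slice with [99, 52] (same length) produces [9, 99, 52, 17, 10, 1].

[9, 99, 52, 17, 10, 1]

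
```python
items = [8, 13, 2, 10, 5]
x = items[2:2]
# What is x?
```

items has length 5. The slice items[2:2] resolves to an empty index range, so the result is [].

[]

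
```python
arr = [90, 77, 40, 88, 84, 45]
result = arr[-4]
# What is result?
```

arr has length 6. Negative index -4 maps to positive index 6 + (-4) = 2. arr[2] = 40.

40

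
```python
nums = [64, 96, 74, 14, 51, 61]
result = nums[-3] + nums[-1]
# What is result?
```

nums has length 6. Negative index -3 maps to positive index 6 + (-3) = 3. nums[3] = 14.
nums has length 6. Negative index -1 maps to positive index 6 + (-1) = 5. nums[5] = 61.
Sum: 14 + 61 = 75.

75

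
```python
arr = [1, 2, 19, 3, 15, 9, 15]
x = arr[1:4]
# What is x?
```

arr has length 7. The slice arr[1:4] selects indices [1, 2, 3] (1->2, 2->19, 3->3), giving [2, 19, 3].

[2, 19, 3]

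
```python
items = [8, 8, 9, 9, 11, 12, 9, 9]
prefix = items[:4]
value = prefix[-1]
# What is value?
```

items has length 8. The slice items[:4] selects indices [0, 1, 2, 3] (0->8, 1->8, 2->9, 3->9), giving [8, 8, 9, 9]. So prefix = [8, 8, 9, 9]. Then prefix[-1] = 9.

9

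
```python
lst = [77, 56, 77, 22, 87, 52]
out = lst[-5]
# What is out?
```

lst has length 6. Negative index -5 maps to positive index 6 + (-5) = 1. lst[1] = 56.

56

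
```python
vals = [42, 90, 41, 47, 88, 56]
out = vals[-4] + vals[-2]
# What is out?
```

vals has length 6. Negative index -4 maps to positive index 6 + (-4) = 2. vals[2] = 41.
vals has length 6. Negative index -2 maps to positive index 6 + (-2) = 4. vals[4] = 88.
Sum: 41 + 88 = 129.

129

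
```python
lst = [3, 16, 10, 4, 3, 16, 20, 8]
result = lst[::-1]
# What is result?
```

lst has length 8. The slice lst[::-1] selects indices [7, 6, 5, 4, 3, 2, 1, 0] (7->8, 6->20, 5->16, 4->3, 3->4, 2->10, 1->16, 0->3), giving [8, 20, 16, 3, 4, 10, 16, 3].

[8, 20, 16, 3, 4, 10, 16, 3]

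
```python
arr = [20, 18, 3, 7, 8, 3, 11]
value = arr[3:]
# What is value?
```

arr has length 7. The slice arr[3:] selects indices [3, 4, 5, 6] (3->7, 4->8, 5->3, 6->11), giving [7, 8, 3, 11].

[7, 8, 3, 11]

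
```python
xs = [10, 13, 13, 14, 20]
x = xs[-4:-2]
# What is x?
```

xs has length 5. The slice xs[-4:-2] selects indices [1, 2] (1->13, 2->13), giving [13, 13].

[13, 13]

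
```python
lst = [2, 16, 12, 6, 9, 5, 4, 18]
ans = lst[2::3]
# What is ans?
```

lst has length 8. The slice lst[2::3] selects indices [2, 5] (2->12, 5->5), giving [12, 5].

[12, 5]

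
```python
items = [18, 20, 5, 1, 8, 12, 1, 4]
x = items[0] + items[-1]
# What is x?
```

items has length 8. items[0] = 18.
items has length 8. Negative index -1 maps to positive index 8 + (-1) = 7. items[7] = 4.
Sum: 18 + 4 = 22.

22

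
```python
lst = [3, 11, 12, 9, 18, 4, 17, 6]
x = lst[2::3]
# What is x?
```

lst has length 8. The slice lst[2::3] selects indices [2, 5] (2->12, 5->4), giving [12, 4].

[12, 4]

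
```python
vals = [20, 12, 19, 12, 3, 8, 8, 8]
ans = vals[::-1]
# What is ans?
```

vals has length 8. The slice vals[::-1] selects indices [7, 6, 5, 4, 3, 2, 1, 0] (7->8, 6->8, 5->8, 4->3, 3->12, 2->19, 1->12, 0->20), giving [8, 8, 8, 3, 12, 19, 12, 20].

[8, 8, 8, 3, 12, 19, 12, 20]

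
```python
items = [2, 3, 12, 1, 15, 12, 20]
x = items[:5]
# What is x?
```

items has length 7. The slice items[:5] selects indices [0, 1, 2, 3, 4] (0->2, 1->3, 2->12, 3->1, 4->15), giving [2, 3, 12, 1, 15].

[2, 3, 12, 1, 15]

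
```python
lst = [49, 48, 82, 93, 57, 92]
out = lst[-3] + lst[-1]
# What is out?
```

lst has length 6. Negative index -3 maps to positive index 6 + (-3) = 3. lst[3] = 93.
lst has length 6. Negative index -1 maps to positive index 6 + (-1) = 5. lst[5] = 92.
Sum: 93 + 92 = 185.

185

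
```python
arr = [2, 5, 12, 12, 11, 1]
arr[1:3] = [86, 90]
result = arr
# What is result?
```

arr starts as [2, 5, 12, 12, 11, 1] (length 6). The slice arr[1:3] covers indices [1, 2] with values [5, 12]. Replacing that slice with [86, 90] (same length) produces [2, 86, 90, 12, 11, 1].

[2, 86, 90, 12, 11, 1]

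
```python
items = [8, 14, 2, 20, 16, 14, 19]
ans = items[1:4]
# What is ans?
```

items has length 7. The slice items[1:4] selects indices [1, 2, 3] (1->14, 2->2, 3->20), giving [14, 2, 20].

[14, 2, 20]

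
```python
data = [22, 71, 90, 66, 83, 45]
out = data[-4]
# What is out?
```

data has length 6. Negative index -4 maps to positive index 6 + (-4) = 2. data[2] = 90.

90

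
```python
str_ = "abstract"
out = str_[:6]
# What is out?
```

str_ has length 8. The slice str_[:6] selects indices [0, 1, 2, 3, 4, 5] (0->'a', 1->'b', 2->'s', 3->'t', 4->'r', 5->'a'), giving 'abstra'.

'abstra'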